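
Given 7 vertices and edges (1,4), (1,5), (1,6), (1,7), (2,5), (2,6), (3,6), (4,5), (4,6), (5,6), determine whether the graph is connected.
Yes (BFS from 1 visits [1, 4, 5, 6, 7, 2, 3] — all 7 vertices reached)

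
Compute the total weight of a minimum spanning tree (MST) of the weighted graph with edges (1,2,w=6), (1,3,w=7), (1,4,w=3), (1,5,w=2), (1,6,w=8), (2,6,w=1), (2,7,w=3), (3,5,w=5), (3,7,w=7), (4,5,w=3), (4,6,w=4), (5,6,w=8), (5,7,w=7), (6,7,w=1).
16 (MST edges: (1,4,w=3), (1,5,w=2), (2,6,w=1), (3,5,w=5), (4,6,w=4), (6,7,w=1); sum of weights 3 + 2 + 1 + 5 + 4 + 1 = 16)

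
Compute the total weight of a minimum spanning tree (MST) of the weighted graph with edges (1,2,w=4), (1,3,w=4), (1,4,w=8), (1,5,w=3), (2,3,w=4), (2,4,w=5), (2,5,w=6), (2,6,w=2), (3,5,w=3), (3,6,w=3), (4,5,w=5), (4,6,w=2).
13 (MST edges: (1,5,w=3), (2,6,w=2), (3,5,w=3), (3,6,w=3), (4,6,w=2); sum of weights 3 + 2 + 3 + 3 + 2 = 13)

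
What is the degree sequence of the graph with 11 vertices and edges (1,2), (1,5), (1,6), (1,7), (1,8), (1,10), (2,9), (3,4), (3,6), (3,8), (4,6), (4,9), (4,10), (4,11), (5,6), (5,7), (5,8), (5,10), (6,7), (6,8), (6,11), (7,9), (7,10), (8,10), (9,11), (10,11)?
[7, 6, 6, 5, 5, 5, 5, 4, 4, 3, 2] (degrees: deg(1)=6, deg(2)=2, deg(3)=3, deg(4)=5, deg(5)=5, deg(6)=7, deg(7)=5, deg(8)=5, deg(9)=4, deg(10)=6, deg(11)=4)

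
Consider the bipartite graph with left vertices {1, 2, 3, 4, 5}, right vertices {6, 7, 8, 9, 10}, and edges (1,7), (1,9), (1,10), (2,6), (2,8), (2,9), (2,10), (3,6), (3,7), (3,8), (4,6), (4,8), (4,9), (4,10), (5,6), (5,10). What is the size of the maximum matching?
5 (matching: (1,10), (2,9), (3,7), (4,8), (5,6); upper bound min(|L|,|R|) = min(5,5) = 5)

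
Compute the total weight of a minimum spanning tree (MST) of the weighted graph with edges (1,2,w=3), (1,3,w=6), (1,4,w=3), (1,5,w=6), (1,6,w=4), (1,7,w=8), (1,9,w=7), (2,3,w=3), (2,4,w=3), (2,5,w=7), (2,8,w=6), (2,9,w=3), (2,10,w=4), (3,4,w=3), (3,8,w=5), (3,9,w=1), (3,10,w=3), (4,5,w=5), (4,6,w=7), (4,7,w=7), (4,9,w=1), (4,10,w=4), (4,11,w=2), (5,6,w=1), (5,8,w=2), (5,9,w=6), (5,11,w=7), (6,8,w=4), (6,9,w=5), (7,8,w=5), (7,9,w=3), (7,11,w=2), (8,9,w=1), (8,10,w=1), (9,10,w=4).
17 (MST edges: (1,2,w=3), (1,4,w=3), (3,9,w=1), (4,9,w=1), (4,11,w=2), (5,6,w=1), (5,8,w=2), (7,11,w=2), (8,9,w=1), (8,10,w=1); sum of weights 3 + 3 + 1 + 1 + 2 + 1 + 2 + 2 + 1 + 1 = 17)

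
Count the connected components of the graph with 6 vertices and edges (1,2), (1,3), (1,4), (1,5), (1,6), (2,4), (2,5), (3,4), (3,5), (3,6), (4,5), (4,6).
1 (components: {1, 2, 3, 4, 5, 6})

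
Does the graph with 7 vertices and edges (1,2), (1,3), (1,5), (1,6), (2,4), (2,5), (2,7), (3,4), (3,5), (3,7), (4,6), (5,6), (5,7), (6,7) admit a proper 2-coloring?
No (odd cycle of length 3: 6 -> 1 -> 5 -> 6)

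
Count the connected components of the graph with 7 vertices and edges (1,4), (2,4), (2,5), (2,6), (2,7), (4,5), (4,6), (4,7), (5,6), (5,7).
2 (components: {1, 2, 4, 5, 6, 7}, {3})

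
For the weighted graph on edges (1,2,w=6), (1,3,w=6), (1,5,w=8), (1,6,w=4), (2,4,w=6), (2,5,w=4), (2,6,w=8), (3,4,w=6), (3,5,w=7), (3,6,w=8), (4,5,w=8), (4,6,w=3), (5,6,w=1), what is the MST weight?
18 (MST edges: (1,3,w=6), (1,6,w=4), (2,5,w=4), (4,6,w=3), (5,6,w=1); sum of weights 6 + 4 + 4 + 3 + 1 = 18)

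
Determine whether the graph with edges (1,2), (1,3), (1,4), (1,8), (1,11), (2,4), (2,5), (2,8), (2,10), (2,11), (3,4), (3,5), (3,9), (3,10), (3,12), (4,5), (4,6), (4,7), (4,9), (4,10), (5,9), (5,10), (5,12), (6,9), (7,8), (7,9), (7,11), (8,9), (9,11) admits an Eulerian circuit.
No (2 vertices have odd degree: {1, 9}; Eulerian circuit requires 0)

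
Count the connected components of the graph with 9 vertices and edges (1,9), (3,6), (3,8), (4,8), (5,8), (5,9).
3 (components: {1, 3, 4, 5, 6, 8, 9}, {2}, {7})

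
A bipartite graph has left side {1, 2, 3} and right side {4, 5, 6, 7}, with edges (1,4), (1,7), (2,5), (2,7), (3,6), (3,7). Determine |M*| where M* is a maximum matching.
3 (matching: (1,7), (2,5), (3,6); upper bound min(|L|,|R|) = min(3,4) = 3)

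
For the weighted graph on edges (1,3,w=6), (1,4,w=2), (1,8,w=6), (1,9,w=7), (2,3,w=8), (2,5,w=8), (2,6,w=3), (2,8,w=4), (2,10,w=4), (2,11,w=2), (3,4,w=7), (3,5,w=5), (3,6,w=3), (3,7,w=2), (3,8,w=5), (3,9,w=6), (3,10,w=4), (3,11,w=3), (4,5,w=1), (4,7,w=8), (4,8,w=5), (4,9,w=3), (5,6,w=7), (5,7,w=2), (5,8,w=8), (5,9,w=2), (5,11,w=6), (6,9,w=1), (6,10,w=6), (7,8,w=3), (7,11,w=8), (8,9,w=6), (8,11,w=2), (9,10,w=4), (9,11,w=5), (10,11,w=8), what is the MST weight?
21 (MST edges: (1,4,w=2), (2,6,w=3), (2,10,w=4), (2,11,w=2), (3,7,w=2), (4,5,w=1), (5,7,w=2), (5,9,w=2), (6,9,w=1), (8,11,w=2); sum of weights 2 + 3 + 4 + 2 + 2 + 1 + 2 + 2 + 1 + 2 = 21)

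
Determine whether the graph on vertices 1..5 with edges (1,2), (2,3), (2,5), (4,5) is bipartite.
Yes. Partition: {1, 3, 5}, {2, 4}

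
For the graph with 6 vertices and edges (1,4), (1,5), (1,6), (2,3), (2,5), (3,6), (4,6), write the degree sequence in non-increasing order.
[3, 3, 2, 2, 2, 2] (degrees: deg(1)=3, deg(2)=2, deg(3)=2, deg(4)=2, deg(5)=2, deg(6)=3)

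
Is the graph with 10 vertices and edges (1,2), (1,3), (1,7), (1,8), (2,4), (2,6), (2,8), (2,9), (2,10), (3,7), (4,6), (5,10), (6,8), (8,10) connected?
Yes (BFS from 1 visits [1, 2, 3, 7, 8, 4, 6, 9, 10, 5] — all 10 vertices reached)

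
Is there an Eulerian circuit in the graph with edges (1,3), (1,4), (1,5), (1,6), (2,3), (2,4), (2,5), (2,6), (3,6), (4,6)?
No (2 vertices have odd degree: {3, 4}; Eulerian circuit requires 0)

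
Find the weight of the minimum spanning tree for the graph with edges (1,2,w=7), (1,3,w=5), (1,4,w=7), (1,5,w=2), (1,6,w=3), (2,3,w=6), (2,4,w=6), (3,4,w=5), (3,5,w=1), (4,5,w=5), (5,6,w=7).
17 (MST edges: (1,5,w=2), (1,6,w=3), (2,3,w=6), (3,4,w=5), (3,5,w=1); sum of weights 2 + 3 + 6 + 5 + 1 = 17)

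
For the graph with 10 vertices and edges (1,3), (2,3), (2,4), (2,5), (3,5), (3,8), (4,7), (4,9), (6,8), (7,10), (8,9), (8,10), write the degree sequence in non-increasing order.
[4, 4, 3, 3, 2, 2, 2, 2, 1, 1] (degrees: deg(1)=1, deg(2)=3, deg(3)=4, deg(4)=3, deg(5)=2, deg(6)=1, deg(7)=2, deg(8)=4, deg(9)=2, deg(10)=2)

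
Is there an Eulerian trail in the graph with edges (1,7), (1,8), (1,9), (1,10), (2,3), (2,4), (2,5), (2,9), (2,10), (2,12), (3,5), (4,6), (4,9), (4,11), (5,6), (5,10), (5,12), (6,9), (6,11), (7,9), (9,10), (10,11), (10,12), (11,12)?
Yes (the graph is connected and exactly 2 vertices have odd degree: {5, 8}; any Eulerian path must start and end at those)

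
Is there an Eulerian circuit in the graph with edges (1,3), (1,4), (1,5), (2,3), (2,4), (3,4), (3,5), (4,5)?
No (2 vertices have odd degree: {1, 5}; Eulerian circuit requires 0)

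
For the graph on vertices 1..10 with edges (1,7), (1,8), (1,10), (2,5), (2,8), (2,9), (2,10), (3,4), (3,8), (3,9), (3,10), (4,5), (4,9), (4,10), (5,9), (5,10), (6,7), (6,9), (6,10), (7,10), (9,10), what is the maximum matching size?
5 (matching: (1,10), (2,9), (3,8), (4,5), (6,7); upper bound floor(n/2) = floor(10/2) = 5)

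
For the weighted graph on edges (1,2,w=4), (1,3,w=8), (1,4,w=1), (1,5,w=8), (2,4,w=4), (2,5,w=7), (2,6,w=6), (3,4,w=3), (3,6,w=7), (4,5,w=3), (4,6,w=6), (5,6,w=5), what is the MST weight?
16 (MST edges: (1,2,w=4), (1,4,w=1), (3,4,w=3), (4,5,w=3), (5,6,w=5); sum of weights 4 + 1 + 3 + 3 + 5 = 16)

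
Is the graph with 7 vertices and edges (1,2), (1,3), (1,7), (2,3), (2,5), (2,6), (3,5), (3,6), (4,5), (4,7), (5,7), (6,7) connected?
Yes (BFS from 1 visits [1, 2, 3, 7, 5, 6, 4] — all 7 vertices reached)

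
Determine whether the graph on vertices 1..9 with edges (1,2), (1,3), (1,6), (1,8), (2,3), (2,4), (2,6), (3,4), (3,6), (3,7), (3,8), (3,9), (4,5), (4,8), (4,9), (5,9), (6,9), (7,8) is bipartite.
No (odd cycle of length 3: 6 -> 1 -> 3 -> 6)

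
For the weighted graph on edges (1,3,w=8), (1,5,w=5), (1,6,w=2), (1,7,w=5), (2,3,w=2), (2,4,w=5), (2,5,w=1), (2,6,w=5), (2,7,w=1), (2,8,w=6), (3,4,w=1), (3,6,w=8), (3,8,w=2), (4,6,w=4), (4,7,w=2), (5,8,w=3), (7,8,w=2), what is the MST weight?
13 (MST edges: (1,6,w=2), (2,3,w=2), (2,5,w=1), (2,7,w=1), (3,4,w=1), (3,8,w=2), (4,6,w=4); sum of weights 2 + 2 + 1 + 1 + 1 + 2 + 4 = 13)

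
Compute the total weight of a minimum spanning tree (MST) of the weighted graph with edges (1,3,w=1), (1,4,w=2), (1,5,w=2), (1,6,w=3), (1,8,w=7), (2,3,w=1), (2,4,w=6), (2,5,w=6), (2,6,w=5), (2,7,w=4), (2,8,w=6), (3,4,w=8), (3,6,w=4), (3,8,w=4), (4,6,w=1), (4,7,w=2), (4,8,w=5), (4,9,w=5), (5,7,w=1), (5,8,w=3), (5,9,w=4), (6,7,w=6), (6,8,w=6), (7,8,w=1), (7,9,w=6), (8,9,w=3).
12 (MST edges: (1,3,w=1), (1,4,w=2), (1,5,w=2), (2,3,w=1), (4,6,w=1), (5,7,w=1), (7,8,w=1), (8,9,w=3); sum of weights 1 + 2 + 2 + 1 + 1 + 1 + 1 + 3 = 12)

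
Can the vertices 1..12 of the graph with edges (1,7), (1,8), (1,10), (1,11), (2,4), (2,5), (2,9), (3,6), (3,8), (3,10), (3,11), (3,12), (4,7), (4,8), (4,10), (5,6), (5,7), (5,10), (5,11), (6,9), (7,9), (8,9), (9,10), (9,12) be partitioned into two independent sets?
Yes. Partition: {1, 3, 4, 5, 9}, {2, 6, 7, 8, 10, 11, 12}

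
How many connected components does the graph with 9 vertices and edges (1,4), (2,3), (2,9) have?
6 (components: {1, 4}, {2, 3, 9}, {5}, {6}, {7}, {8})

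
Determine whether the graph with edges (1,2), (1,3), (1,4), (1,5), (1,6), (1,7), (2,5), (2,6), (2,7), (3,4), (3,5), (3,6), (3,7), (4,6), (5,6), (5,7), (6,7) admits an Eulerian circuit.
No (4 vertices have odd degree: {3, 4, 5, 7}; Eulerian circuit requires 0)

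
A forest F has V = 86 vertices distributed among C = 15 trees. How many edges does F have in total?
71 (Each of the 15 component trees on V_i vertices has V_i - 1 edges; summing gives V - C = 86 - 15 = 71)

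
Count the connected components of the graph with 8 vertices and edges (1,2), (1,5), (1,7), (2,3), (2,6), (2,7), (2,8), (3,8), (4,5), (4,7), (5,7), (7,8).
1 (components: {1, 2, 3, 4, 5, 6, 7, 8})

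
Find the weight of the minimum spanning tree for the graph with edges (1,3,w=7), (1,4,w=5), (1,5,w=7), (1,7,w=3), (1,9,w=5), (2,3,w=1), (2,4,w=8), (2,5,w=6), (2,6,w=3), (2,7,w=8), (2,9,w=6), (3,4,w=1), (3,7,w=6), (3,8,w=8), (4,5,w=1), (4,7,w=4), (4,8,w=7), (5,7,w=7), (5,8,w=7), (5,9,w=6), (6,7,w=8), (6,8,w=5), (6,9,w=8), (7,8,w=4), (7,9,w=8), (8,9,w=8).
22 (MST edges: (1,7,w=3), (1,9,w=5), (2,3,w=1), (2,6,w=3), (3,4,w=1), (4,5,w=1), (4,7,w=4), (7,8,w=4); sum of weights 3 + 5 + 1 + 3 + 1 + 1 + 4 + 4 = 22)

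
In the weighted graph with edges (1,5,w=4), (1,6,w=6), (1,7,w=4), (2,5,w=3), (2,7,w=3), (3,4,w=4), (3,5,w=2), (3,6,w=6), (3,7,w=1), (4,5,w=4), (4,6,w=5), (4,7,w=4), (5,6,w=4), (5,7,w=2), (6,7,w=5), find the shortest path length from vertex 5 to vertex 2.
3 (path: 5 -> 2; weights 3 = 3)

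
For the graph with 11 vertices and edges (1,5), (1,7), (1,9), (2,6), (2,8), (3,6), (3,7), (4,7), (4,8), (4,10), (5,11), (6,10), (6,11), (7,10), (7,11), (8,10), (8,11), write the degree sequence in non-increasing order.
[5, 4, 4, 4, 4, 3, 3, 2, 2, 2, 1] (degrees: deg(1)=3, deg(2)=2, deg(3)=2, deg(4)=3, deg(5)=2, deg(6)=4, deg(7)=5, deg(8)=4, deg(9)=1, deg(10)=4, deg(11)=4)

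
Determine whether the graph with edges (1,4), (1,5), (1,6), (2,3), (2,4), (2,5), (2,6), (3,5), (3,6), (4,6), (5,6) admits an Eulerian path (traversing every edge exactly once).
No (4 vertices have odd degree: {1, 3, 4, 6}; Eulerian path requires 0 or 2)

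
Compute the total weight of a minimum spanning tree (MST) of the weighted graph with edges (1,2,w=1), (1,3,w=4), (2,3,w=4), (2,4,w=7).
12 (MST edges: (1,2,w=1), (1,3,w=4), (2,4,w=7); sum of weights 1 + 4 + 7 = 12)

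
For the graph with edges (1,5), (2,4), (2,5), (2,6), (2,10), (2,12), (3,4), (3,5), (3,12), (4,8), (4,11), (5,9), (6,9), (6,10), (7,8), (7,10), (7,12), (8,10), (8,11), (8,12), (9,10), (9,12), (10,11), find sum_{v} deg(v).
46 (handshake: sum of degrees = 2|E| = 2 x 23 = 46)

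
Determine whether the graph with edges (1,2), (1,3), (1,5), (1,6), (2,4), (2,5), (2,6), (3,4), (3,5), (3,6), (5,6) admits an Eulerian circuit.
Yes (the graph is connected and all 6 vertices have even degree)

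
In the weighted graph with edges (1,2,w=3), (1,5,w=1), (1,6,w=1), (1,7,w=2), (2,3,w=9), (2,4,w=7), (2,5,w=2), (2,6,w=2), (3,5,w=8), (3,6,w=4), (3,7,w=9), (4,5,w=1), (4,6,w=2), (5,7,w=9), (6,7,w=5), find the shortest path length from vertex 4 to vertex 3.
6 (path: 4 -> 6 -> 3; weights 2 + 4 = 6)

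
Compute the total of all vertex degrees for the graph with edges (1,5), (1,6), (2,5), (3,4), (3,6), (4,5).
12 (handshake: sum of degrees = 2|E| = 2 x 6 = 12)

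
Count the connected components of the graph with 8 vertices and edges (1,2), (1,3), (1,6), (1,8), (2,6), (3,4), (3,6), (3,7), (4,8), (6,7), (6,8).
2 (components: {1, 2, 3, 4, 6, 7, 8}, {5})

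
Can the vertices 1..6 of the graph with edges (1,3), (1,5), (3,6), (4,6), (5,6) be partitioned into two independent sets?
Yes. Partition: {1, 2, 6}, {3, 4, 5}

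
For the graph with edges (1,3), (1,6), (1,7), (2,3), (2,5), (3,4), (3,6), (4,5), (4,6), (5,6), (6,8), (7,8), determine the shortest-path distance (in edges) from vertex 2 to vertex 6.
2 (path: 2 -> 3 -> 6, 2 edges)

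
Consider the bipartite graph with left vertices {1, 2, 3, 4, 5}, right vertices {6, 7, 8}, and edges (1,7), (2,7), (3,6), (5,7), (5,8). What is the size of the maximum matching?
3 (matching: (1,7), (3,6), (5,8); upper bound min(|L|,|R|) = min(5,3) = 3)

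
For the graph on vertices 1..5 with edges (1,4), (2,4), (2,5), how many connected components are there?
2 (components: {1, 2, 4, 5}, {3})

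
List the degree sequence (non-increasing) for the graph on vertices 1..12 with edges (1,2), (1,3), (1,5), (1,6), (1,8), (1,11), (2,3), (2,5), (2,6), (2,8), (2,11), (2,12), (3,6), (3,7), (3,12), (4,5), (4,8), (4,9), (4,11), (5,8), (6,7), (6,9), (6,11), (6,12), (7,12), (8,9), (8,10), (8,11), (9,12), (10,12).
[7, 7, 7, 6, 6, 5, 5, 4, 4, 4, 3, 2] (degrees: deg(1)=6, deg(2)=7, deg(3)=5, deg(4)=4, deg(5)=4, deg(6)=7, deg(7)=3, deg(8)=7, deg(9)=4, deg(10)=2, deg(11)=5, deg(12)=6)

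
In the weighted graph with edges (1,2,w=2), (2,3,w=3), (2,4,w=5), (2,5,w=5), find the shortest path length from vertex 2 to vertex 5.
5 (path: 2 -> 5; weights 5 = 5)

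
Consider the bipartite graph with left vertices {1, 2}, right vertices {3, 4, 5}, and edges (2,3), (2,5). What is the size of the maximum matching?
1 (matching: (2,5); upper bound min(|L|,|R|) = min(2,3) = 2)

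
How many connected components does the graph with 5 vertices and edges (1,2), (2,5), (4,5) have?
2 (components: {1, 2, 4, 5}, {3})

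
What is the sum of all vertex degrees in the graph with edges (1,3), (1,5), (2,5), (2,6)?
8 (handshake: sum of degrees = 2|E| = 2 x 4 = 8)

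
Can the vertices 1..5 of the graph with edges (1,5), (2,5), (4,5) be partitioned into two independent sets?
Yes. Partition: {1, 2, 3, 4}, {5}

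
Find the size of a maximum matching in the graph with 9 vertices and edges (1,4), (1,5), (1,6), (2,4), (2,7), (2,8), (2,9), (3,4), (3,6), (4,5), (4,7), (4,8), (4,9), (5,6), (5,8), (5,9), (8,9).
4 (matching: (2,7), (3,6), (4,9), (5,8); upper bound floor(n/2) = floor(9/2) = 4)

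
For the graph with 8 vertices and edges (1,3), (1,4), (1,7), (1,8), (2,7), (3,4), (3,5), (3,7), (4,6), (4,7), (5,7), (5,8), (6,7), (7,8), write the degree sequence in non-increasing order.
[7, 4, 4, 4, 3, 3, 2, 1] (degrees: deg(1)=4, deg(2)=1, deg(3)=4, deg(4)=4, deg(5)=3, deg(6)=2, deg(7)=7, deg(8)=3)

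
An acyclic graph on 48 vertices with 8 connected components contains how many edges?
40 (Each of the 8 component trees on V_i vertices has V_i - 1 edges; summing gives V - C = 48 - 8 = 40)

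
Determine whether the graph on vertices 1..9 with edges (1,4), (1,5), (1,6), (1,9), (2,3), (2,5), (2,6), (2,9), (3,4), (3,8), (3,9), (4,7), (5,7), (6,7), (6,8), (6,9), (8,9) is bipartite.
No (odd cycle of length 3: 6 -> 1 -> 9 -> 6)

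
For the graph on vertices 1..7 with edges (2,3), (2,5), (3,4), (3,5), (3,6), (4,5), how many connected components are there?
3 (components: {1}, {2, 3, 4, 5, 6}, {7})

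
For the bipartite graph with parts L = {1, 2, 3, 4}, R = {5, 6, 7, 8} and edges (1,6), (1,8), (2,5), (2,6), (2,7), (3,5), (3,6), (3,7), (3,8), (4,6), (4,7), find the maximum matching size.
4 (matching: (1,8), (2,7), (3,5), (4,6); upper bound min(|L|,|R|) = min(4,4) = 4)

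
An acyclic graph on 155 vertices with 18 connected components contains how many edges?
137 (Each of the 18 component trees on V_i vertices has V_i - 1 edges; summing gives V - C = 155 - 18 = 137)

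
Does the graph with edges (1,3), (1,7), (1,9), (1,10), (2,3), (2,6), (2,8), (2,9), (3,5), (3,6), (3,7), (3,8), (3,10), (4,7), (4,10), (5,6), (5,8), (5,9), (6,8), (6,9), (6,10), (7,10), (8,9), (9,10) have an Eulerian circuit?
No (2 vertices have odd degree: {3, 8}; Eulerian circuit requires 0)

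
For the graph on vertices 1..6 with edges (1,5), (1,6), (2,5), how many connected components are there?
3 (components: {1, 2, 5, 6}, {3}, {4})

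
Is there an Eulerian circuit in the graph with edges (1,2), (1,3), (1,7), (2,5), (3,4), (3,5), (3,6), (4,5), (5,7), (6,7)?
No (2 vertices have odd degree: {1, 7}; Eulerian circuit requires 0)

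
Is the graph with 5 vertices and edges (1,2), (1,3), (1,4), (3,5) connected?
Yes (BFS from 1 visits [1, 2, 3, 4, 5] — all 5 vertices reached)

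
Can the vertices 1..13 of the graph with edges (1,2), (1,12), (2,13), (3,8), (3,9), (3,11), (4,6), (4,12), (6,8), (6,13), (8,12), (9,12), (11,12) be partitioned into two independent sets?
Yes. Partition: {1, 4, 5, 7, 8, 9, 10, 11, 13}, {2, 3, 6, 12}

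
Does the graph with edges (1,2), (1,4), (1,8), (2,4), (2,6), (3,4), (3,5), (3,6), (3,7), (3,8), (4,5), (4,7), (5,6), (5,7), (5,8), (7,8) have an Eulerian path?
No (6 vertices have odd degree: {1, 2, 3, 4, 5, 6}; Eulerian path requires 0 or 2)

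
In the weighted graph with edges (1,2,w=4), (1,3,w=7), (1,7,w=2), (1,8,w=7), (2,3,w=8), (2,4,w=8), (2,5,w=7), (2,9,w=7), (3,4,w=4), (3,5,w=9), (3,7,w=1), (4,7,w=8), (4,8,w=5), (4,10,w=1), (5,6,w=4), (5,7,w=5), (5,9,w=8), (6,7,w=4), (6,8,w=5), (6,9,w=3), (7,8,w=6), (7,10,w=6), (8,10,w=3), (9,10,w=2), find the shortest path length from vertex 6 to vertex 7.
4 (path: 6 -> 7; weights 4 = 4)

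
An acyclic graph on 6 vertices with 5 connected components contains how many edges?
1 (Each of the 5 component trees on V_i vertices has V_i - 1 edges; summing gives V - C = 6 - 5 = 1)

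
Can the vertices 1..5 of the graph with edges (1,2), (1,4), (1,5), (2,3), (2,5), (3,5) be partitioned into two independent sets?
No (odd cycle of length 3: 2 -> 1 -> 5 -> 2)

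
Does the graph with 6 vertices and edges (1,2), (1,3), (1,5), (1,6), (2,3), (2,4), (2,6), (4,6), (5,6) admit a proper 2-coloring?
No (odd cycle of length 3: 2 -> 1 -> 6 -> 2)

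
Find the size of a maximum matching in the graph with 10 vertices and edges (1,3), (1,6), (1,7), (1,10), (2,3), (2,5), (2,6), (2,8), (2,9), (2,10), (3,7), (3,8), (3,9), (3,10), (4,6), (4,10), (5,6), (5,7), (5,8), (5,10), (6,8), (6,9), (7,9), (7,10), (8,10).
5 (matching: (1,7), (2,5), (3,9), (4,6), (8,10); upper bound floor(n/2) = floor(10/2) = 5)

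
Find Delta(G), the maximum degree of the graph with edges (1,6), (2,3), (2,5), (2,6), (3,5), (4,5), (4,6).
3 (attained at vertices 2, 5, 6)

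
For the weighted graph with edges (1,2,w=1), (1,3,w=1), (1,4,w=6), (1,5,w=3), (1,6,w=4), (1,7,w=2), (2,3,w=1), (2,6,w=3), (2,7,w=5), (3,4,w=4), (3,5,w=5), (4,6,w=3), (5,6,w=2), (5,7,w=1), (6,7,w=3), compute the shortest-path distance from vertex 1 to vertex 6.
4 (path: 1 -> 6; weights 4 = 4)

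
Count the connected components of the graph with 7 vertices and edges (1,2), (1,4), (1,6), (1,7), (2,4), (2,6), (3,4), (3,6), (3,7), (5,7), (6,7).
1 (components: {1, 2, 3, 4, 5, 6, 7})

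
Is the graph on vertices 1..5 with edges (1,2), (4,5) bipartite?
Yes. Partition: {1, 3, 4}, {2, 5}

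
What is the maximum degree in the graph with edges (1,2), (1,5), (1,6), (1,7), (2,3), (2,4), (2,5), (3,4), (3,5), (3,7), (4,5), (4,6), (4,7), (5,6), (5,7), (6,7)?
6 (attained at vertex 5)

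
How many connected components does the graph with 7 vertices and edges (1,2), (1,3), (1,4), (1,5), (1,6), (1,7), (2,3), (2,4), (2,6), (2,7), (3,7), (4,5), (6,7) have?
1 (components: {1, 2, 3, 4, 5, 6, 7})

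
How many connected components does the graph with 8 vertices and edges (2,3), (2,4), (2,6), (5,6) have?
4 (components: {1}, {2, 3, 4, 5, 6}, {7}, {8})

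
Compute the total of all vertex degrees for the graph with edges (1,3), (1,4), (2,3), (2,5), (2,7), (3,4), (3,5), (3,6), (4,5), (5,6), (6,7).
22 (handshake: sum of degrees = 2|E| = 2 x 11 = 22)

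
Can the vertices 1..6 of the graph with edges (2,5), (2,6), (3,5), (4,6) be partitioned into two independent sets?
Yes. Partition: {1, 2, 3, 4}, {5, 6}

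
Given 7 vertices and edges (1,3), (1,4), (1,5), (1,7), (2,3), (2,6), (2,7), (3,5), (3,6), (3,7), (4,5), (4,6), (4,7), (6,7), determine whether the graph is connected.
Yes (BFS from 1 visits [1, 3, 4, 5, 7, 2, 6] — all 7 vertices reached)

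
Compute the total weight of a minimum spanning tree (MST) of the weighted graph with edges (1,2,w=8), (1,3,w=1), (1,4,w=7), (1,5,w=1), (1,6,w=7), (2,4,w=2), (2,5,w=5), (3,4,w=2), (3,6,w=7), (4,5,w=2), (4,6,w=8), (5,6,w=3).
9 (MST edges: (1,3,w=1), (1,5,w=1), (2,4,w=2), (3,4,w=2), (5,6,w=3); sum of weights 1 + 1 + 2 + 2 + 3 = 9)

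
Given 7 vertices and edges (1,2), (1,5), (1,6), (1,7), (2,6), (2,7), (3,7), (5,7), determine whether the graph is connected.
No, it has 2 components: {1, 2, 3, 5, 6, 7}, {4}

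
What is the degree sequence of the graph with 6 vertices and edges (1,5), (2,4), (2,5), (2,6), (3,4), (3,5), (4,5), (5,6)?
[5, 3, 3, 2, 2, 1] (degrees: deg(1)=1, deg(2)=3, deg(3)=2, deg(4)=3, deg(5)=5, deg(6)=2)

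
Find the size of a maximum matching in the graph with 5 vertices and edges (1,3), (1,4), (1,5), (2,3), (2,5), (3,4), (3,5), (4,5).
2 (matching: (1,4), (3,5); upper bound floor(n/2) = floor(5/2) = 2)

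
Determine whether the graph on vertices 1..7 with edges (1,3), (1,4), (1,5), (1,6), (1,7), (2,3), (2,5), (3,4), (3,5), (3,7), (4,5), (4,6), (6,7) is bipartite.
No (odd cycle of length 3: 4 -> 1 -> 3 -> 4)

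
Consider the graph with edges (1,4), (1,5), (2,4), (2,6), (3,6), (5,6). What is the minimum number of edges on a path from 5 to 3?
2 (path: 5 -> 6 -> 3, 2 edges)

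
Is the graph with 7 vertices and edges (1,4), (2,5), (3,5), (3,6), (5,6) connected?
No, it has 3 components: {1, 4}, {2, 3, 5, 6}, {7}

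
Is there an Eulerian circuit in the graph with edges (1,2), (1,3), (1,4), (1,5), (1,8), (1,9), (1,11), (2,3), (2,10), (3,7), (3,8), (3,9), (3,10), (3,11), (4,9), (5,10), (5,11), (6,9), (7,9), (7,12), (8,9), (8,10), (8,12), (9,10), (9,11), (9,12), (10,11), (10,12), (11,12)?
No (10 vertices have odd degree: {1, 2, 3, 5, 6, 7, 8, 9, 10, 12}; Eulerian circuit requires 0)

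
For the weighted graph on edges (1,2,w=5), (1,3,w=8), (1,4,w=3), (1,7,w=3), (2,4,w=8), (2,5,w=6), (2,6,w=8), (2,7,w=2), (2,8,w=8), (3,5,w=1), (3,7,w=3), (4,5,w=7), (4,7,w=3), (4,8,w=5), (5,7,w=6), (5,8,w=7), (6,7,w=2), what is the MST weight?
19 (MST edges: (1,4,w=3), (1,7,w=3), (2,7,w=2), (3,5,w=1), (3,7,w=3), (4,8,w=5), (6,7,w=2); sum of weights 3 + 3 + 2 + 1 + 3 + 5 + 2 = 19)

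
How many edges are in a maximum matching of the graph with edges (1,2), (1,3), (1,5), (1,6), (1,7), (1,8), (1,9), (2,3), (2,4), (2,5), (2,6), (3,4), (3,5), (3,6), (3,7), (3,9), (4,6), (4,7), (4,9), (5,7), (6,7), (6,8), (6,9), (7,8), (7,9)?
4 (matching: (1,8), (2,6), (3,7), (4,9); upper bound floor(n/2) = floor(9/2) = 4)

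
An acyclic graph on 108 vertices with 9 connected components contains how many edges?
99 (Each of the 9 component trees on V_i vertices has V_i - 1 edges; summing gives V - C = 108 - 9 = 99)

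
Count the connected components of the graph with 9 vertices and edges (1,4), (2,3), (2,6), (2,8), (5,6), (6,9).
3 (components: {1, 4}, {2, 3, 5, 6, 8, 9}, {7})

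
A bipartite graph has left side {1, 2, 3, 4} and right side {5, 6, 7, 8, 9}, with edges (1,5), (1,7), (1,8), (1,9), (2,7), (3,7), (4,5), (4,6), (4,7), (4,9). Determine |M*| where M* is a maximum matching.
3 (matching: (1,8), (2,7), (4,9); upper bound min(|L|,|R|) = min(4,5) = 4)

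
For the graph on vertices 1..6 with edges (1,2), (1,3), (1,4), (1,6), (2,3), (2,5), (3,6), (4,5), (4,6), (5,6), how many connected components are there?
1 (components: {1, 2, 3, 4, 5, 6})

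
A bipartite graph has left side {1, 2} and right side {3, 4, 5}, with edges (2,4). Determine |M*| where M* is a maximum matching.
1 (matching: (2,4); upper bound min(|L|,|R|) = min(2,3) = 2)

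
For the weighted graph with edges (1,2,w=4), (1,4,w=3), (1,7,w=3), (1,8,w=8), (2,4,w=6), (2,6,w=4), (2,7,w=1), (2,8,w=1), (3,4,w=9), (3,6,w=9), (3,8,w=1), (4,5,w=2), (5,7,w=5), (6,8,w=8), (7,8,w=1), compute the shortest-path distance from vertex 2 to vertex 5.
6 (path: 2 -> 7 -> 5; weights 1 + 5 = 6)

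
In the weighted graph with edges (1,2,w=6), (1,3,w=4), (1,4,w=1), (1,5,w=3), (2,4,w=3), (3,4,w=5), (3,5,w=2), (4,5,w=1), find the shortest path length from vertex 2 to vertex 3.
6 (path: 2 -> 4 -> 5 -> 3; weights 3 + 1 + 2 = 6)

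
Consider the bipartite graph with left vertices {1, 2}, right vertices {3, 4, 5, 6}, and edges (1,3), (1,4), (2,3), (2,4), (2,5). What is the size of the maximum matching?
2 (matching: (1,4), (2,5); upper bound min(|L|,|R|) = min(2,4) = 2)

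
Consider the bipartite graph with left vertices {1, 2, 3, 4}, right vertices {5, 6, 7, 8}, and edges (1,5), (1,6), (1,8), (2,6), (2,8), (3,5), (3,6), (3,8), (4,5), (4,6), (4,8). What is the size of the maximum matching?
3 (matching: (1,8), (2,6), (3,5); upper bound min(|L|,|R|) = min(4,4) = 4)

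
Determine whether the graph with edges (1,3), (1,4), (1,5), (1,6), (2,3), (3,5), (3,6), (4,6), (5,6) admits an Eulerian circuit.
No (2 vertices have odd degree: {2, 5}; Eulerian circuit requires 0)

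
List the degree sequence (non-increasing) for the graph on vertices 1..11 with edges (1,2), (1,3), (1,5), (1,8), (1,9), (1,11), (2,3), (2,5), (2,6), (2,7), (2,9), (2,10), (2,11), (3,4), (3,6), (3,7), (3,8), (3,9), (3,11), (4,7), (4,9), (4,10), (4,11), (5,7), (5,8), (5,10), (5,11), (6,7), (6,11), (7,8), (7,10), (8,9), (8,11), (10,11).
[8, 8, 8, 7, 6, 6, 6, 5, 5, 5, 4] (degrees: deg(1)=6, deg(2)=8, deg(3)=8, deg(4)=5, deg(5)=6, deg(6)=4, deg(7)=7, deg(8)=6, deg(9)=5, deg(10)=5, deg(11)=8)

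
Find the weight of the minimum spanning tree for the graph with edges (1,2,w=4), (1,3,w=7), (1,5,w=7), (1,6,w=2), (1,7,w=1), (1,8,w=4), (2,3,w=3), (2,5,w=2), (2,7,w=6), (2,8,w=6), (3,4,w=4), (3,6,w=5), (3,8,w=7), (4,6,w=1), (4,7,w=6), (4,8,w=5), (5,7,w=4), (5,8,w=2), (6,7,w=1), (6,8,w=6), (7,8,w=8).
14 (MST edges: (1,2,w=4), (1,7,w=1), (2,3,w=3), (2,5,w=2), (4,6,w=1), (5,8,w=2), (6,7,w=1); sum of weights 4 + 1 + 3 + 2 + 1 + 2 + 1 = 14)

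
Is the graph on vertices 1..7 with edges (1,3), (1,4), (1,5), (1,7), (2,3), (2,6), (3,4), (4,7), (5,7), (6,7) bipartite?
No (odd cycle of length 3: 7 -> 1 -> 4 -> 7)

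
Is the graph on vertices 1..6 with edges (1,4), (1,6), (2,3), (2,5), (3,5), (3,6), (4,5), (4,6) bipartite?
No (odd cycle of length 3: 4 -> 1 -> 6 -> 4)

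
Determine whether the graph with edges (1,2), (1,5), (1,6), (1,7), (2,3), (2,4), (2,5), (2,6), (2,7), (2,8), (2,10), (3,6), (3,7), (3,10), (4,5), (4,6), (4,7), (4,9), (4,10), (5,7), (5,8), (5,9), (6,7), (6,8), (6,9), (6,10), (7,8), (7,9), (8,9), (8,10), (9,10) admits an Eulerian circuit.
Yes (the graph is connected and all 10 vertices have even degree)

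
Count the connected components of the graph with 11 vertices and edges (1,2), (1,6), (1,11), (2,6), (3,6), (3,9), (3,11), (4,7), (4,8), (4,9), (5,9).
2 (components: {1, 2, 3, 4, 5, 6, 7, 8, 9, 11}, {10})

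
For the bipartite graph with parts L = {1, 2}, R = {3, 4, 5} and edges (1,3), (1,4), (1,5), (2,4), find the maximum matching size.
2 (matching: (1,5), (2,4); upper bound min(|L|,|R|) = min(2,3) = 2)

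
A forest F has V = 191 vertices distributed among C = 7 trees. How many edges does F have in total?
184 (Each of the 7 component trees on V_i vertices has V_i - 1 edges; summing gives V - C = 191 - 7 = 184)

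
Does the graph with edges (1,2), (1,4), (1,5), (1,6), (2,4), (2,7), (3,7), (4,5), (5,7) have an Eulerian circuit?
No (6 vertices have odd degree: {2, 3, 4, 5, 6, 7}; Eulerian circuit requires 0)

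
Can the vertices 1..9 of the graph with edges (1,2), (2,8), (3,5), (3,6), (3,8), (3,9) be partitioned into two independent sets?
Yes. Partition: {1, 4, 5, 6, 7, 8, 9}, {2, 3}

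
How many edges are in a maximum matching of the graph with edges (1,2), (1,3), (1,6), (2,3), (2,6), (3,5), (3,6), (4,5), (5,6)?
3 (matching: (1,2), (3,6), (4,5); upper bound floor(n/2) = floor(6/2) = 3)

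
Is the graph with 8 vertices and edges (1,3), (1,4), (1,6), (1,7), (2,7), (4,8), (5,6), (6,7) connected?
Yes (BFS from 1 visits [1, 3, 4, 6, 7, 8, 5, 2] — all 8 vertices reached)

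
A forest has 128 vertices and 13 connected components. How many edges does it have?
115 (Each of the 13 component trees on V_i vertices has V_i - 1 edges; summing gives V - C = 128 - 13 = 115)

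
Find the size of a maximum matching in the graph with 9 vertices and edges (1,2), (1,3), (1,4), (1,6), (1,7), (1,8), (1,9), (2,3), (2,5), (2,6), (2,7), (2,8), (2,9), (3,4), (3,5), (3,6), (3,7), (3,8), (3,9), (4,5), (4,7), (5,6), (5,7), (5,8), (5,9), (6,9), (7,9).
4 (matching: (1,9), (2,6), (3,8), (4,7); upper bound floor(n/2) = floor(9/2) = 4)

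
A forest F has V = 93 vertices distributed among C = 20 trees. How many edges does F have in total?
73 (Each of the 20 component trees on V_i vertices has V_i - 1 edges; summing gives V - C = 93 - 20 = 73)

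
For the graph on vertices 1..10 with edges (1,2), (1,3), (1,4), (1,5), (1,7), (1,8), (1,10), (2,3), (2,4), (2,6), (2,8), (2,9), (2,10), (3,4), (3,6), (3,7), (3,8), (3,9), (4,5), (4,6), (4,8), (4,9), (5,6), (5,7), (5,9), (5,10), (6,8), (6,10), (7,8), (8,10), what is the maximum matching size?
5 (matching: (1,8), (2,10), (3,9), (4,6), (5,7); upper bound floor(n/2) = floor(10/2) = 5)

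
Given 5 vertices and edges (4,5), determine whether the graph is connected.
No, it has 4 components: {1}, {2}, {3}, {4, 5}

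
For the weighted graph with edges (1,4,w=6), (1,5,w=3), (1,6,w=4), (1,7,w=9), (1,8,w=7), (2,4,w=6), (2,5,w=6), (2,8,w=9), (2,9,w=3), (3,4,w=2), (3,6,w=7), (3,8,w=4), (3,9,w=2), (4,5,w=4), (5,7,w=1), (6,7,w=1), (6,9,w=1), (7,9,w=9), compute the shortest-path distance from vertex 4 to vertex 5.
4 (path: 4 -> 5; weights 4 = 4)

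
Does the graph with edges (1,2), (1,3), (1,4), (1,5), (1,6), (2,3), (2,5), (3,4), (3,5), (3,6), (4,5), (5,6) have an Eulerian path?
No (6 vertices have odd degree: {1, 2, 3, 4, 5, 6}; Eulerian path requires 0 or 2)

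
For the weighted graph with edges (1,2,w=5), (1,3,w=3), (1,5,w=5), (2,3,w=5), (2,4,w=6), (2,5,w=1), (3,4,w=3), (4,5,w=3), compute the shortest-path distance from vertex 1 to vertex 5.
5 (path: 1 -> 5; weights 5 = 5)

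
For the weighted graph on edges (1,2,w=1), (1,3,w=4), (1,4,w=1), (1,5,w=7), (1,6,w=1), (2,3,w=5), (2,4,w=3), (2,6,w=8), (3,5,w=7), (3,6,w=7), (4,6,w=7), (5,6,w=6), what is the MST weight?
13 (MST edges: (1,2,w=1), (1,3,w=4), (1,4,w=1), (1,6,w=1), (5,6,w=6); sum of weights 1 + 4 + 1 + 1 + 6 = 13)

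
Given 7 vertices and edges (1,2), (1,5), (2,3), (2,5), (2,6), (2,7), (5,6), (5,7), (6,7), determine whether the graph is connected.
No, it has 2 components: {1, 2, 3, 5, 6, 7}, {4}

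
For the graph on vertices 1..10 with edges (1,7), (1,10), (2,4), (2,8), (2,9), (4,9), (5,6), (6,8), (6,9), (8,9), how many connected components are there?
3 (components: {1, 7, 10}, {2, 4, 5, 6, 8, 9}, {3})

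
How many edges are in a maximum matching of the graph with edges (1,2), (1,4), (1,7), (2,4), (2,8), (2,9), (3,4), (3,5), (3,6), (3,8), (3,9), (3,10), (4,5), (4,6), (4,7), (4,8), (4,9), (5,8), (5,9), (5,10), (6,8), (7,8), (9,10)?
5 (matching: (1,7), (2,9), (3,10), (4,5), (6,8); upper bound floor(n/2) = floor(10/2) = 5)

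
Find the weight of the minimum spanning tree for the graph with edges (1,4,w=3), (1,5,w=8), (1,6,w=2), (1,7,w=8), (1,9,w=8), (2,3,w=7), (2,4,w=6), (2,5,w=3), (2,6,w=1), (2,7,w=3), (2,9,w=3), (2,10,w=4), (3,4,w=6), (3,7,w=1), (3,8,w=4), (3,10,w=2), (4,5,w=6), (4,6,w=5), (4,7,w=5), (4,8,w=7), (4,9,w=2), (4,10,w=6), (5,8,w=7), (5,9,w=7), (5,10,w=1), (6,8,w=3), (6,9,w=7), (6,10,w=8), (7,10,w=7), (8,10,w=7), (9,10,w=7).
18 (MST edges: (1,4,w=3), (1,6,w=2), (2,5,w=3), (2,6,w=1), (3,7,w=1), (3,10,w=2), (4,9,w=2), (5,10,w=1), (6,8,w=3); sum of weights 3 + 2 + 3 + 1 + 1 + 2 + 2 + 1 + 3 = 18)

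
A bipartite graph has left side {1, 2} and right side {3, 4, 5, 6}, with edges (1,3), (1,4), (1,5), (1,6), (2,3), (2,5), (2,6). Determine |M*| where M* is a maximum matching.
2 (matching: (1,6), (2,5); upper bound min(|L|,|R|) = min(2,4) = 2)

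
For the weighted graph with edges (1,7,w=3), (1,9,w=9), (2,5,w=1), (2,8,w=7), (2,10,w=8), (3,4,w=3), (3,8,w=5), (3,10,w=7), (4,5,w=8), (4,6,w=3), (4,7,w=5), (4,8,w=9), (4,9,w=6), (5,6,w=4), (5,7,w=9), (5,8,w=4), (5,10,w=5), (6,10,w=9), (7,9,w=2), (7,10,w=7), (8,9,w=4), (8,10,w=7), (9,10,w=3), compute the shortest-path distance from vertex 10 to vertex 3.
7 (path: 10 -> 3; weights 7 = 7)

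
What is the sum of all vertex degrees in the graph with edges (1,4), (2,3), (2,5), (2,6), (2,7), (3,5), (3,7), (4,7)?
16 (handshake: sum of degrees = 2|E| = 2 x 8 = 16)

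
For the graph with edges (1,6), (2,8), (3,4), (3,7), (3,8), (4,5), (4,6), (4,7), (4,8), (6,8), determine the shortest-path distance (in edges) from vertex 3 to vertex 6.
2 (path: 3 -> 8 -> 6, 2 edges)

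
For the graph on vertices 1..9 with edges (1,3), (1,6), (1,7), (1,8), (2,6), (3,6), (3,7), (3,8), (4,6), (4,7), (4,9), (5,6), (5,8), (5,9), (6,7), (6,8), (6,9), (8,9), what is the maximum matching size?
4 (matching: (1,8), (3,7), (4,6), (5,9); upper bound floor(n/2) = floor(9/2) = 4)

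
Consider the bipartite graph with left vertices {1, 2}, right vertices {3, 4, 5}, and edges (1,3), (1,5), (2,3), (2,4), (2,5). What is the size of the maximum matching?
2 (matching: (1,5), (2,4); upper bound min(|L|,|R|) = min(2,3) = 2)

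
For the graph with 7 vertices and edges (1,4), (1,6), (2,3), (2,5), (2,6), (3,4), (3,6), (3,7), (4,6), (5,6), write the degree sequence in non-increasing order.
[5, 4, 3, 3, 2, 2, 1] (degrees: deg(1)=2, deg(2)=3, deg(3)=4, deg(4)=3, deg(5)=2, deg(6)=5, deg(7)=1)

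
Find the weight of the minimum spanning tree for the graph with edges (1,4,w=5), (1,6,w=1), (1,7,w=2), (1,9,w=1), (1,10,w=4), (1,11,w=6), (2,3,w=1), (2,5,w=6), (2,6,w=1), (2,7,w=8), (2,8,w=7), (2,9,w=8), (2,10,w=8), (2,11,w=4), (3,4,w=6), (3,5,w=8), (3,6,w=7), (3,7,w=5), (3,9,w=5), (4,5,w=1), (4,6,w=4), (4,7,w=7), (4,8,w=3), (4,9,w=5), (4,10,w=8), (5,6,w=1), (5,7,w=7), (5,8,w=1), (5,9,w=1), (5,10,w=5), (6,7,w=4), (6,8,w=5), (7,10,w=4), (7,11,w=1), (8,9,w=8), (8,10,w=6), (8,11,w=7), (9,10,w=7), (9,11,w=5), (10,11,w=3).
13 (MST edges: (1,6,w=1), (1,7,w=2), (1,9,w=1), (2,3,w=1), (2,6,w=1), (4,5,w=1), (5,6,w=1), (5,8,w=1), (7,11,w=1), (10,11,w=3); sum of weights 1 + 2 + 1 + 1 + 1 + 1 + 1 + 1 + 1 + 3 = 13)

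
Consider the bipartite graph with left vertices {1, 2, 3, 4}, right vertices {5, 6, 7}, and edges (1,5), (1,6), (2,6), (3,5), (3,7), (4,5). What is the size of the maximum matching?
3 (matching: (1,6), (3,7), (4,5); upper bound min(|L|,|R|) = min(4,3) = 3)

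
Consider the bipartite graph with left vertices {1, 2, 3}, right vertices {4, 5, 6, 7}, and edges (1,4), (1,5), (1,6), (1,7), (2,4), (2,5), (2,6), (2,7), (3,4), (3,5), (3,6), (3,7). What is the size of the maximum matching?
3 (matching: (1,7), (2,6), (3,5); upper bound min(|L|,|R|) = min(3,4) = 3)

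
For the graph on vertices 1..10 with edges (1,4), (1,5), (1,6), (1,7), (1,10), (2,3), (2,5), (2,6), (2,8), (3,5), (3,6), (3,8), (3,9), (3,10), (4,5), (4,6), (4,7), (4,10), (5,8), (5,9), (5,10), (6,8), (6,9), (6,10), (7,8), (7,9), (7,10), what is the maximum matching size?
5 (matching: (1,5), (2,8), (3,10), (4,6), (7,9); upper bound floor(n/2) = floor(10/2) = 5)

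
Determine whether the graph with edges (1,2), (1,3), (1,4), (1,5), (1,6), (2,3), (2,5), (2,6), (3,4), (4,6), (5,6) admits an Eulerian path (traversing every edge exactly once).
No (4 vertices have odd degree: {1, 3, 4, 5}; Eulerian path requires 0 or 2)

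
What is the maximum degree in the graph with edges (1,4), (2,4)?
2 (attained at vertex 4)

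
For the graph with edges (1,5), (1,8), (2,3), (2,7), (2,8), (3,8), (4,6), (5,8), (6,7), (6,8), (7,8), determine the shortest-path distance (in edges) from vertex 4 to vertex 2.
3 (path: 4 -> 6 -> 7 -> 2, 3 edges)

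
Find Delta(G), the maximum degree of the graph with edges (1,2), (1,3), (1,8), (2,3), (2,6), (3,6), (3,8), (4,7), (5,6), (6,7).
4 (attained at vertices 3, 6)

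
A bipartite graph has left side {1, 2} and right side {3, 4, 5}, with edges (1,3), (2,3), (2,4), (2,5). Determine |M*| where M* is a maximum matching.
2 (matching: (1,3), (2,5); upper bound min(|L|,|R|) = min(2,3) = 2)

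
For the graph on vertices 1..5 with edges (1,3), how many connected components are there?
4 (components: {1, 3}, {2}, {4}, {5})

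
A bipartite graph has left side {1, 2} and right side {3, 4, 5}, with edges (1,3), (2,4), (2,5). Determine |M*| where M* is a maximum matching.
2 (matching: (1,3), (2,5); upper bound min(|L|,|R|) = min(2,3) = 2)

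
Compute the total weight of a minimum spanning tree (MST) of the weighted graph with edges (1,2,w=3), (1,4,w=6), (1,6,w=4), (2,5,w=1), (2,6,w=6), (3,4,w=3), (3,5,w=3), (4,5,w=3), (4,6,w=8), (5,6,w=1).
11 (MST edges: (1,2,w=3), (2,5,w=1), (3,4,w=3), (3,5,w=3), (5,6,w=1); sum of weights 3 + 1 + 3 + 3 + 1 = 11)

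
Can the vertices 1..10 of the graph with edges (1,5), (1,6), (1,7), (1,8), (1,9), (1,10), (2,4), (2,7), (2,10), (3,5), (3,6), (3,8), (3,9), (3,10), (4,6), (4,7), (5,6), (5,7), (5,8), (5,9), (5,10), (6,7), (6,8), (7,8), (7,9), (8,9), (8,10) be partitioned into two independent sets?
No (odd cycle of length 3: 7 -> 1 -> 8 -> 7)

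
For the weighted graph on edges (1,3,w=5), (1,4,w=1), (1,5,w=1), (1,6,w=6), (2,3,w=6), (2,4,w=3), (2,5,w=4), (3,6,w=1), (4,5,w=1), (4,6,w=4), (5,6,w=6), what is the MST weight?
10 (MST edges: (1,4,w=1), (1,5,w=1), (2,4,w=3), (3,6,w=1), (4,6,w=4); sum of weights 1 + 1 + 3 + 1 + 4 = 10)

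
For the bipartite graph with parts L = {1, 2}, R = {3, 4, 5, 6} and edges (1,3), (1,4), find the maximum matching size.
1 (matching: (1,4); upper bound min(|L|,|R|) = min(2,4) = 2)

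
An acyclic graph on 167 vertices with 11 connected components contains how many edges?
156 (Each of the 11 component trees on V_i vertices has V_i - 1 edges; summing gives V - C = 167 - 11 = 156)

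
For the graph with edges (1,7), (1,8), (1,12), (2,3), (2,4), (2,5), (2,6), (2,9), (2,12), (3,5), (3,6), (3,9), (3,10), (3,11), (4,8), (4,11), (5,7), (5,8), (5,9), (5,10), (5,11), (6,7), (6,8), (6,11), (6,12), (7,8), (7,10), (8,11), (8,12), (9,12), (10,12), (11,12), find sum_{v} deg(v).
64 (handshake: sum of degrees = 2|E| = 2 x 32 = 64)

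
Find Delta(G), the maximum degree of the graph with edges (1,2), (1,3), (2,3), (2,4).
3 (attained at vertex 2)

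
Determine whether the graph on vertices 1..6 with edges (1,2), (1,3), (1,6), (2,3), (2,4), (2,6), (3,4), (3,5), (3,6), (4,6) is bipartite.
No (odd cycle of length 3: 6 -> 1 -> 2 -> 6)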